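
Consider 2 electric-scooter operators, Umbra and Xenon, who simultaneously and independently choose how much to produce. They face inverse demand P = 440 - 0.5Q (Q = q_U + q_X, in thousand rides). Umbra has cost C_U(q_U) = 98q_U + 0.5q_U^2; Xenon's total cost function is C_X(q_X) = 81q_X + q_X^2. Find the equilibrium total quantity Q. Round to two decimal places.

Umbra's profit: π_U = (440 - 0.5Q)q_U - (98q_U + (1/2)q_U²). Setting ∂π_U/∂q_U = 0: 342 - 2q_U - (1/2)(q_X) = 0.
Xenon's profit: π_X = (440 - 0.5Q)q_X - (81q_X + q_X²). Setting ∂π_X/∂q_X = 0: 359 - 3q_X - (1/2)(q_U) = 0.
So q_U = (342 - (1/2)q_X)/2 and q_X = (359 - (1/2)q_U)/3.
Solving the pair: q_U = 147.2174, q_X = 95.1304.
Total output Q = 147.2174 + 95.1304 = 242.3478.

242.35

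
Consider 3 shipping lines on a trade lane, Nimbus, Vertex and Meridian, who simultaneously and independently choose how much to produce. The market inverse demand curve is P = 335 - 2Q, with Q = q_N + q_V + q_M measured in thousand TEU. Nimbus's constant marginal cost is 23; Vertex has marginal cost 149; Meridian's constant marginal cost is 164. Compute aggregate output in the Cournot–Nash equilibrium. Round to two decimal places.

83.63

Nimbus's profit: π_N = (335 - 2Q)q_N - (23q_N). Setting ∂π_N/∂q_N = 0: 312 - 4q_N - 2(q_V + q_M) = 0.
Vertex's profit: π_V = (335 - 2Q)q_V - (149q_V). Setting ∂π_V/∂q_V = 0: 186 - 4q_V - 2(q_N + q_M) = 0.
Meridian's profit: π_M = (335 - 2Q)q_M - (164q_M). Setting ∂π_M/∂q_M = 0: 171 - 4q_M - 2(q_N + q_V) = 0.
Adding the 3 first-order conditions: 669 − 8Q = 0, so Q = 669/8.
Back-substituting: q_N = (312 − 669/4)/2 = 579/8, q_V = (186 − 669/4)/2 = 75/8, q_M = (171 − 669/4)/2 = 15/8.
Total output Q = 579/8 + 75/8 + 15/8 = 669/8.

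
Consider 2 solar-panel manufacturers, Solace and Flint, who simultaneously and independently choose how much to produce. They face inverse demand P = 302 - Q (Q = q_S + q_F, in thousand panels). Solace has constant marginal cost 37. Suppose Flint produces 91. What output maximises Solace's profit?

87

With the rival's output fixed at 91, Solace's profit is π_S = (302 - 91 - q_S)q_S - (37q_S) = (211 - q_S)q_S - (37q_S).
∂π_S/∂q_S = 174 - 2q_S = 0, so q_S = 87.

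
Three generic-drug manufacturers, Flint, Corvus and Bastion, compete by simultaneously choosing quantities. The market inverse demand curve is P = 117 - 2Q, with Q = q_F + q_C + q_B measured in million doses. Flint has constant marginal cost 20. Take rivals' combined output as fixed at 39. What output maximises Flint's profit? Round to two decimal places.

4.75

With rivals' combined output fixed at 39, Flint's profit is π_F = (117 - 2·39 - 2q_F)q_F - (20q_F) = (39 - 2q_F)q_F - (20q_F).
∂π_F/∂q_F = 19 - 4q_F = 0, so q_F = 19/4.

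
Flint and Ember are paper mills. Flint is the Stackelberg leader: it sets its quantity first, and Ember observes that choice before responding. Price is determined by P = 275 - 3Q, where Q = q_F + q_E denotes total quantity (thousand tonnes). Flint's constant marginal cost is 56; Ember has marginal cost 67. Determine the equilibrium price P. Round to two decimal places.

113.50

Solve by backward induction. Given q_F, the follower Ember maximises π_E = (275 - 3q_F - 3q_E)q_E - 67q_E.
Setting the follower's marginal profit to zero, 208 - 3q_F - 6q_E = 0, i.e. q_E = (208 - 3q_F)/6.
Flint substitutes q_E(q_F) into its own profit: π_F = q_F(275 - 3q_F - (208 - 3q_F)/2) - 56q_F = (171 - (3/2)q_F)q_F - 56q_F.
The leader's first-order condition 115 - 3q_F = 0 yields q_F = 115/3.
Then q_E = (208 - 3·(115/3))/6 = 31/2.
Total output Q = 323/6, so price P = 275 - 3·(323/6) = 227/2.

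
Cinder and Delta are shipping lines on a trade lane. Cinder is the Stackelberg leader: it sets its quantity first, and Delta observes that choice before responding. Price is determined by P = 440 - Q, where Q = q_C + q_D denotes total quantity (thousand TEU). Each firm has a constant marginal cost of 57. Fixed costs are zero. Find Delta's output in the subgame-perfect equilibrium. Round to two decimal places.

95.75

Solve by backward induction. Given q_C, the follower Delta maximises π_D = (440 - q_C - q_D)q_D - 57q_D.
Follower FOC: 383 - q_C - 2q_D = 0, so q_D(q_C) = (383 - q_C)/2.
Cinder substitutes q_D(q_C) into its own profit: π_C = q_C(440 - q_C - (383 - q_C)/2) - 57q_C = (497/2 - (1/2)q_C)q_C - 57q_C.
The leader's first-order condition 383/2 - q_C = 0 yields q_C = 383/2.
Then q_D = (383 - 383/2)/2 = 383/4.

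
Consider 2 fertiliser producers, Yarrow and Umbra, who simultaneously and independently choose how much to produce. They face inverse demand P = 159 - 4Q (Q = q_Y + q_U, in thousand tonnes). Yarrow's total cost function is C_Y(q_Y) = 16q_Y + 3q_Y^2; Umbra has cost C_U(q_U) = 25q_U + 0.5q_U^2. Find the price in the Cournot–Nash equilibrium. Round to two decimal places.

Yarrow's profit: π_Y = (159 - 4Q)q_Y - (16q_Y + 3q_Y²). Setting ∂π_Y/∂q_Y = 0: 143 - 14q_Y - 4(q_U) = 0.
Umbra's first-order condition: 134 - 9q_U - 4(q_Y) = 0.
Rearranging gives the reaction functions q_Y = (143 - 4q_U)/14 and q_U = (134 - 4q_Y)/9.
Solving the pair: q_Y = 751/110, q_U = 652/55.
Total output Q = 411/22, so price P = 159 - 4·(411/22) = 927/11.

84.27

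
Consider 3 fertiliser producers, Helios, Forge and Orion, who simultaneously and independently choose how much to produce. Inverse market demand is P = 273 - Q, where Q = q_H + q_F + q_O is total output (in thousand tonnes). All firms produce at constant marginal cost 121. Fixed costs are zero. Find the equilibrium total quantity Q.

Each firm earns π_i = (273 - Q)q_i - 121q_i.
Setting ∂π_i/∂q_i = 0 with rivals' quantities fixed: 152 - 2q_i - Σ_{j≠i} q_j = 0.
With identical firms every q_j equals q_i, so Σ_{j≠i} q_j = 2q_i and 152 = 4q_i, giving q_i = 38.
Total output Q = 38 + 38 + 38 = 114.

114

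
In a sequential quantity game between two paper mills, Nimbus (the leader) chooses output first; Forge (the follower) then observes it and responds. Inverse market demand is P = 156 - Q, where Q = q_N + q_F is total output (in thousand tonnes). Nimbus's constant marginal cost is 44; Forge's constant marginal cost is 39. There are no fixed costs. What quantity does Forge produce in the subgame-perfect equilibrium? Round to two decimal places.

31.75

The follower Forge best-responds to any q_N: π_F = (156 - Q)q_F - 39q_F.
∂π_F/∂q_F = 117 - q_N - 2q_F = 0 gives the reaction function q_F = (117 - q_N)/2.
The leader anticipates this reaction. Substituting into P = 156 - Q gives P = 195/2 - (1/2)q_N, so π_N = (195/2 - (1/2)q_N)q_N - 44q_N.
Leader FOC: 107/2 - q_N = 0, so q_N = 107/2.
Then q_F = (117 - 107/2)/2 = 127/4.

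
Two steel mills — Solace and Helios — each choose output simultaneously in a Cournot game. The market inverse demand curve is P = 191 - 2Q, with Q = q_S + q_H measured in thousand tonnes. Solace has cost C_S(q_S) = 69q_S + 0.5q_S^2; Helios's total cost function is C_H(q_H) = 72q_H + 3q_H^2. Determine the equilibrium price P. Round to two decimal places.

Solace's profit: π_S = (191 - 2Q)q_S - (69q_S + (1/2)q_S²). Setting ∂π_S/∂q_S = 0: 122 - 5q_S - 2(q_H) = 0.
Helios's first-order condition: 119 - 10q_H - 2(q_S) = 0.
Rearranging gives the reaction functions q_S = (122 - 2q_H)/5 and q_H = (119 - 2q_S)/10.
Substituting one into the other gives q_S = 491/23 and q_H = 351/46.
Total output Q = 1333/46, so price P = 191 - 2·(1333/46) = 133.0435.

133.04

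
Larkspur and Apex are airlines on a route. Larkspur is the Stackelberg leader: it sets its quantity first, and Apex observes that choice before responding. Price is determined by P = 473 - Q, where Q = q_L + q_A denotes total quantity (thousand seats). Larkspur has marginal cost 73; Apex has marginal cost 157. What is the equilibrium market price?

194

Solve by backward induction. Given q_L, the follower Apex maximises π_A = (473 - q_L - q_A)q_A - 157q_A.
∂π_A/∂q_A = 316 - q_L - 2q_A = 0 gives the reaction function q_A = (316 - q_L)/2.
Larkspur substitutes q_A(q_L) into its own profit: π_L = q_L(473 - q_L - (316 - q_L)/2) - 73q_L = (315 - (1/2)q_L)q_L - 73q_L.
The leader's first-order condition 242 - q_L = 0 yields q_L = 242.
Then q_A = (316 - 242)/2 = 37.
Total output Q = 279, so price P = 473 - 279 = 194.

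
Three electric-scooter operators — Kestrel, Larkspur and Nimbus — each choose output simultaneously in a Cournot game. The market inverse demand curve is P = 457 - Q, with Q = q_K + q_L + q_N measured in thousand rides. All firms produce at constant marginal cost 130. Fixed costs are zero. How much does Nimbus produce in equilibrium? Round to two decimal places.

81.75

A representative firm's profit is π_i = q_i(457 - Q) - 130q_i.
First-order condition (treating rivals' output as given): 327 - 2q_i - Σ_{j≠i} q_j = 0.
With identical firms every q_j equals q_i, so Σ_{j≠i} q_j = 2q_i and 327 = 4q_i, giving q_i = 327/4.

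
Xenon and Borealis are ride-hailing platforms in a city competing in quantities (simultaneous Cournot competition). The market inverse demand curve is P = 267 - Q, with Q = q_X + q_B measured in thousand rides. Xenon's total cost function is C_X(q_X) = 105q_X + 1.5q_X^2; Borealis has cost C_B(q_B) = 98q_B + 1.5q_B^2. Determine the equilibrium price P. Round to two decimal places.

Xenon's profit: π_X = (267 - Q)q_X - (105q_X + (3/2)q_X²). Setting ∂π_X/∂q_X = 0: 162 - 5q_X - (q_B) = 0.
Borealis's profit: π_B = (267 - Q)q_B - (98q_B + (3/2)q_B²). Setting ∂π_B/∂q_B = 0: 169 - 5q_B - (q_X) = 0.
Best responses: q_X = (162 - q_B)/5, q_B = (169 - q_X)/5.
Solving the pair: q_X = 641/24, q_B = 683/24.
Total output Q = 331/6, so price P = 267 - 331/6 = 1271/6.

211.83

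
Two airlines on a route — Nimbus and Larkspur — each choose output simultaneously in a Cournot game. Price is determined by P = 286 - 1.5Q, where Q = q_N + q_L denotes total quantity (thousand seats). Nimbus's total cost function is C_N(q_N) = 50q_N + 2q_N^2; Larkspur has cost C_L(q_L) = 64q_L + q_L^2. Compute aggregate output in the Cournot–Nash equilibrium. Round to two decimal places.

Nimbus's profit: π_N = (286 - 1.5Q)q_N - (50q_N + 2q_N²). Setting ∂π_N/∂q_N = 0: 236 - 7q_N - (3/2)(q_L) = 0.
Larkspur's profit: π_L = (286 - 1.5Q)q_L - (64q_L + q_L²). Setting ∂π_L/∂q_L = 0: 222 - 5q_L - (3/2)(q_N) = 0.
Rearranging gives the reaction functions q_N = (236 - (3/2)q_L)/7 and q_L = (222 - (3/2)q_N)/5.
Substituting one into the other gives q_N = 25.8626 and q_L = 36.6412.
Total output Q = 25.8626 + 36.6412 = 62.5038.

62.50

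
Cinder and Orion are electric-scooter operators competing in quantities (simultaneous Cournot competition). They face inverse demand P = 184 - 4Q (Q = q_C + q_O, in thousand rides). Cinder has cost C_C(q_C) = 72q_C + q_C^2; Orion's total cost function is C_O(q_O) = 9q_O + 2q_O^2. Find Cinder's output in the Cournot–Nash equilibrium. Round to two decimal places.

6.19

Cinder's profit: π_C = (184 - 4Q)q_C - (72q_C + q_C²). Setting ∂π_C/∂q_C = 0: 112 - 10q_C - 4(q_O) = 0.
Orion's first-order condition: 175 - 12q_O - 4(q_C) = 0.
Rearranging gives the reaction functions q_C = (112 - 4q_O)/10 and q_O = (175 - 4q_C)/12.
Solving the pair: q_C = 161/26, q_O = 651/52.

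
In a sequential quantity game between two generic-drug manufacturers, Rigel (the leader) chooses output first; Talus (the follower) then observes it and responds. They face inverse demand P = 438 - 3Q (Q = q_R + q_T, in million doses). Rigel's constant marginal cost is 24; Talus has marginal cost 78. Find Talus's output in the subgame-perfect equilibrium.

21

Solve by backward induction. Given q_R, the follower Talus maximises π_T = (438 - 3q_R - 3q_T)q_T - 78q_T.
∂π_T/∂q_T = 360 - 3q_R - 6q_T = 0 gives the reaction function q_T = (360 - 3q_R)/6.
The leader anticipates this reaction. Substituting into P = 438 - 3Q gives P = 258 - (3/2)q_R, so π_R = (258 - (3/2)q_R)q_R - 24q_R.
The leader's first-order condition 234 - 3q_R = 0 yields q_R = 78.
Then q_T = (360 - 3·78)/6 = 21.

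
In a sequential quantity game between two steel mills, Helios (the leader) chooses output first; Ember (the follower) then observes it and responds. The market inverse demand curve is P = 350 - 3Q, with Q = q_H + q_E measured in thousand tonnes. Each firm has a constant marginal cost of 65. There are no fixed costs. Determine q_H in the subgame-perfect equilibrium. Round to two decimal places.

47.50

The follower Ember best-responds to any q_H: π_E = (350 - 3Q)q_E - 65q_E.
Follower FOC: 285 - 3q_H - 6q_E = 0, so q_E(q_H) = (285 - 3q_H)/6.
Helios substitutes q_E(q_H) into its own profit: π_H = q_H(350 - 3q_H - (285 - 3q_H)/2) - 65q_H = (415/2 - (3/2)q_H)q_H - 65q_H.
Maximising: ∂π_H/∂q_H = 285/2 - 3q_H = 0, giving q_H = 95/2.
Then q_E = (285 - 3·(95/2))/6 = 95/4.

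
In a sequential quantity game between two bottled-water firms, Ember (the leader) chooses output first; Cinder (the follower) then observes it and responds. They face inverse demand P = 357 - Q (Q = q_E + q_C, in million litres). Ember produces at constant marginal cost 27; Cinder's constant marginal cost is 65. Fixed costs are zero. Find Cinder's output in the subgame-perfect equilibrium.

Solve by backward induction. Given q_E, the follower Cinder maximises π_C = (357 - q_E - q_C)q_C - 65q_C.
Follower FOC: 292 - q_E - 2q_C = 0, so q_C(q_E) = (292 - q_E)/2.
The leader anticipates this reaction. Substituting into P = 357 - Q gives P = 211 - (1/2)q_E, so π_E = (211 - (1/2)q_E)q_E - 27q_E.
Maximising: ∂π_E/∂q_E = 184 - q_E = 0, giving q_E = 184.
Then q_C = (292 - 184)/2 = 54.

54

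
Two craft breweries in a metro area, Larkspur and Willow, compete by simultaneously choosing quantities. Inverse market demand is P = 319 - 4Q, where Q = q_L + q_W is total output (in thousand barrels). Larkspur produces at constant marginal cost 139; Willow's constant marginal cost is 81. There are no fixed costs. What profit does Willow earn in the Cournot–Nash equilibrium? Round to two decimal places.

2433.78

Larkspur's profit: π_L = (319 - 4Q)q_L - (139q_L). Setting ∂π_L/∂q_L = 0: 180 - 8q_L - 4(q_W) = 0.
Willow's profit: π_W = (319 - 4Q)q_W - (81q_W). Setting ∂π_W/∂q_W = 0: 238 - 8q_W - 4(q_L) = 0.
Best responses: q_L = (180 - 4q_W)/8, q_W = (238 - 4q_L)/8.
Substituting one into the other gives q_L = 61/6 and q_W = 74/3.
Price P = 319 - 4·(209/6) = 539/3.
Willow's profit: (539/3 - 81)·(74/3) = 2433.7778.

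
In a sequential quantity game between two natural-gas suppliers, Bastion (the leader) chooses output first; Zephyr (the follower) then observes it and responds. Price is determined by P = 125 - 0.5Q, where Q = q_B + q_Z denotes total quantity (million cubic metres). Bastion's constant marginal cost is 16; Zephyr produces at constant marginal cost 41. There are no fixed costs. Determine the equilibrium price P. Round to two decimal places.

The follower Zephyr best-responds to any q_B: π_Z = (125 - 0.5Q)q_Z - 41q_Z.
Follower FOC: 84 - (1/2)q_B - q_Z = 0, so q_Z(q_B) = (84 - (1/2)q_B).
Bastion substitutes q_Z(q_B) into its own profit: π_B = q_B(125 - (1/2)q_B - (84 - (1/2)q_B)/2) - 16q_B = (83 - (1/4)q_B)q_B - 16q_B.
The leader's first-order condition 67 - (1/2)q_B = 0 yields q_B = 134.
Then q_Z = (84 - (1/2)·134) = 17.
Total output Q = 151, so price P = 125 - (1/2)·151 = 99/2.

49.50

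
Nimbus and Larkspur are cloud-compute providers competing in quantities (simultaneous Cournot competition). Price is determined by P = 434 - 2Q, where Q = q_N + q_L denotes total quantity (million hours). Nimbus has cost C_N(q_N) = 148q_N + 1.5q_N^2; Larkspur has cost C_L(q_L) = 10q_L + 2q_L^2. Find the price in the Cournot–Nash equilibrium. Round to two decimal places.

286.46

Nimbus's profit: π_N = (434 - 2Q)q_N - (148q_N + (3/2)q_N²). Setting ∂π_N/∂q_N = 0: 286 - 7q_N - 2(q_L) = 0.
Larkspur's first-order condition: 424 - 8q_L - 2(q_N) = 0.
So q_N = (286 - 2q_L)/7 and q_L = (424 - 2q_N)/8.
Substituting one into the other gives q_N = 360/13 and q_L = 599/13.
Total output Q = 959/13, so price P = 434 - 2·(959/13) = 286.4615.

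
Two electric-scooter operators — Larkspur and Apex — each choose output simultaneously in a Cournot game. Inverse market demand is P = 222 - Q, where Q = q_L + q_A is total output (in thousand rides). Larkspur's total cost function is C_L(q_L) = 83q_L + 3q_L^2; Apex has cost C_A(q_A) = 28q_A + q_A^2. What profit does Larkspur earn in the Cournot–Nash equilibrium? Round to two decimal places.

Larkspur's profit: π_L = (222 - Q)q_L - (83q_L + 3q_L²). Setting ∂π_L/∂q_L = 0: 139 - 8q_L - (q_A) = 0.
Apex's profit: π_A = (222 - Q)q_A - (28q_A + q_A²). Setting ∂π_A/∂q_A = 0: 194 - 4q_A - (q_L) = 0.
So q_L = (139 - q_A)/8 and q_A = (194 - q_L)/4.
Substituting one into the other gives q_L = 362/31 and q_A = 1413/31.
Price P = 222 - 1775/31 = 164.7419.
Larkspur's profit: 164.7419·(362/31) - 83·(362/31) - 3(362/31)² = 545.4485.

545.45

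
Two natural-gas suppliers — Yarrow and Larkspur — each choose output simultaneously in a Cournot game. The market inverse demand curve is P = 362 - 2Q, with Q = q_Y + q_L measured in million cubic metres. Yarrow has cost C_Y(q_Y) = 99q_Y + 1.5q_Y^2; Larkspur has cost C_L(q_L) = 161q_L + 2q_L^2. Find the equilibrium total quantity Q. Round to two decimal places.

Yarrow's profit: π_Y = (362 - 2Q)q_Y - (99q_Y + (3/2)q_Y²). Setting ∂π_Y/∂q_Y = 0: 263 - 7q_Y - 2(q_L) = 0.
Larkspur's profit: π_L = (362 - 2Q)q_L - (161q_L + 2q_L²). Setting ∂π_L/∂q_L = 0: 201 - 8q_L - 2(q_Y) = 0.
So q_Y = (263 - 2q_L)/7 and q_L = (201 - 2q_Y)/8.
Substituting one into the other gives q_Y = 851/26 and q_L = 881/52.
Total output Q = 851/26 + 881/52 = 49.6731.

49.67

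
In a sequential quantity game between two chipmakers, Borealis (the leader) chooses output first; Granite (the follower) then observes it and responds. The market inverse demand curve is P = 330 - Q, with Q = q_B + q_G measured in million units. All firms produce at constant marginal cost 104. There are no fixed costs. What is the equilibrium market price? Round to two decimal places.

160.50

The follower Granite best-responds to any q_B: π_G = (330 - Q)q_G - 104q_G.
∂π_G/∂q_G = 226 - q_B - 2q_G = 0 gives the reaction function q_G = (226 - q_B)/2.
Borealis substitutes q_G(q_B) into its own profit: π_B = q_B(330 - q_B - (226 - q_B)/2) - 104q_B = (217 - (1/2)q_B)q_B - 104q_B.
Maximising: ∂π_B/∂q_B = 113 - q_B = 0, giving q_B = 113.
Then q_G = (226 - 113)/2 = 113/2.
Total output Q = 339/2, so price P = 330 - 339/2 = 321/2.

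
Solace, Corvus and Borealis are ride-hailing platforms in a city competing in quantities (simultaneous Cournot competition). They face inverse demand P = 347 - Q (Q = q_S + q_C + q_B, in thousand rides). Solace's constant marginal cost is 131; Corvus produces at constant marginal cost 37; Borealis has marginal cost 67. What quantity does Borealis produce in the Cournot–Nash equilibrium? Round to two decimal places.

78.50

Solace's profit: π_S = (347 - Q)q_S - (131q_S). Setting ∂π_S/∂q_S = 0: 216 - 2q_S - (q_C + q_B) = 0.
Corvus's first-order condition: 310 - 2q_C - (q_S + q_B) = 0.
Borealis's profit: π_B = (347 - Q)q_B - (67q_B). Setting ∂π_B/∂q_B = 0: 280 - 2q_B - (q_S + q_C) = 0.
Adding the 3 conditions: 806 − 2Q − 2Q = 0, i.e. Q = 403/2.
Back-substituting: q_S = (216 − 403/2) = 29/2, q_C = (310 − 403/2) = 217/2, q_B = (280 − 403/2) = 157/2.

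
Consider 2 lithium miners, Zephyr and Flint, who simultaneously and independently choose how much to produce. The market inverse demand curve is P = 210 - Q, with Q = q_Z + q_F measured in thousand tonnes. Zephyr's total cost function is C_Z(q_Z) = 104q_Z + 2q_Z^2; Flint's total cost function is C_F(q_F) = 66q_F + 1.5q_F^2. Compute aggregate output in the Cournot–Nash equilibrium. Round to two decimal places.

39.45

Zephyr's profit: π_Z = (210 - Q)q_Z - (104q_Z + 2q_Z²). Setting ∂π_Z/∂q_Z = 0: 106 - 6q_Z - (q_F) = 0.
Flint's first-order condition: 144 - 5q_F - (q_Z) = 0.
Rearranging gives the reaction functions q_Z = (106 - q_F)/6 and q_F = (144 - q_Z)/5.
Substituting one into the other gives q_Z = 386/29 and q_F = 758/29.
Total output Q = 386/29 + 758/29 = 1144/29.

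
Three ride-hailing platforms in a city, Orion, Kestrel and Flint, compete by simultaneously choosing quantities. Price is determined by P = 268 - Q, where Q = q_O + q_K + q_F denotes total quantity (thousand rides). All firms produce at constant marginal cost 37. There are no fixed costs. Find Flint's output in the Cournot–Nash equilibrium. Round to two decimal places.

A representative firm's profit is π_i = q_i(268 - Q) - 37q_i.
First-order condition (treating rivals' output as given): 231 - 2q_i - Σ_{j≠i} q_j = 0.
By symmetry each firm produces the same amount; substituting Σ_{j≠i} q_j = 2q_i yields q_i = 231/4.

57.75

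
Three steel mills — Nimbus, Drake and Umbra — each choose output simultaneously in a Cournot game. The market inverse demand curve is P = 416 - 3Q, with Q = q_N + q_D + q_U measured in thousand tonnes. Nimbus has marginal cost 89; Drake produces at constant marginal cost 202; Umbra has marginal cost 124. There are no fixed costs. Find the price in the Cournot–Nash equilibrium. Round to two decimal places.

207.75

Nimbus's profit: π_N = (416 - 3Q)q_N - (89q_N). Setting ∂π_N/∂q_N = 0: 327 - 6q_N - 3(q_D + q_U) = 0.
Drake's first-order condition: 214 - 6q_D - 3(q_N + q_U) = 0.
Umbra's profit: π_U = (416 - 3Q)q_U - (124q_U). Setting ∂π_U/∂q_U = 0: 292 - 6q_U - 3(q_N + q_D) = 0.
Adding the 3 first-order conditions: 833 − 12Q = 0, so Q = 833/12.
Back-substituting: q_N = (327 − 833/4)/3 = 475/12, q_D = (214 − 833/4)/3 = 23/12, q_U = (292 − 833/4)/3 = 335/12.
Total output Q = 833/12, so price P = 416 - 3·(833/12) = 831/4.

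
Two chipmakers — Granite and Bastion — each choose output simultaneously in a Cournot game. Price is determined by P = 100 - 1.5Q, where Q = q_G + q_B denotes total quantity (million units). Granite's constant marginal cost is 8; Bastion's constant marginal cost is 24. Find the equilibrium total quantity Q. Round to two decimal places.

37.33

Granite's profit: π_G = (100 - 1.5Q)q_G - (8q_G). Setting ∂π_G/∂q_G = 0: 92 - 3q_G - (3/2)(q_B) = 0.
Bastion's first-order condition: 76 - 3q_B - (3/2)(q_G) = 0.
Rearranging gives the reaction functions q_G = (92 - (3/2)q_B)/3 and q_B = (76 - (3/2)q_G)/3.
Solving the pair: q_G = 24, q_B = 40/3.
Total output Q = 24 + 40/3 = 112/3.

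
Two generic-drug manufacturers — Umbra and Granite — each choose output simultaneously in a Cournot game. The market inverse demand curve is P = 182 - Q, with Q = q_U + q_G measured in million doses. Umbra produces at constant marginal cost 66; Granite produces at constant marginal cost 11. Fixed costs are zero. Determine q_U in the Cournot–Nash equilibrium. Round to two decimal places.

Umbra's profit: π_U = (182 - Q)q_U - (66q_U). Setting ∂π_U/∂q_U = 0: 116 - 2q_U - (q_G) = 0.
Granite's first-order condition: 171 - 2q_G - (q_U) = 0.
So q_U = (116 - q_G)/2 and q_G = (171 - q_U)/2.
Substituting one into the other gives q_U = 61/3 and q_G = 226/3.

20.33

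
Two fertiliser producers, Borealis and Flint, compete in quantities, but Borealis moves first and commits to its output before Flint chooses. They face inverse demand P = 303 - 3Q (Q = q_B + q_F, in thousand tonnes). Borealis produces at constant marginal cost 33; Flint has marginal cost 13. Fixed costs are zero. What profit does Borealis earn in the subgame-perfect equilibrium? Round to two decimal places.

The follower Flint best-responds to any q_B: π_F = (303 - 3Q)q_F - 13q_F.
∂π_F/∂q_F = 290 - 3q_B - 6q_F = 0 gives the reaction function q_F = (290 - 3q_B)/6.
Borealis substitutes q_F(q_B) into its own profit: π_B = q_B(303 - 3q_B - (290 - 3q_B)/2) - 33q_B = (158 - (3/2)q_B)q_B - 33q_B.
Leader FOC: 125 - 3q_B = 0, so q_B = 125/3.
Then q_F = (290 - 3·(125/3))/6 = 55/2.
Price P = 303 - 3·(415/6) = 191/2.
Borealis's profit: (191/2 - 33)·(125/3) = 2604.1667.

2604.17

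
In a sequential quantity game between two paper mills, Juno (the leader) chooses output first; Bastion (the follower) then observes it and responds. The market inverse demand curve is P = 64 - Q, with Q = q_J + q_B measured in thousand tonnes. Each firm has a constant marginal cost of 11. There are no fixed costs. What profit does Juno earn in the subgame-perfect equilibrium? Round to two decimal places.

Solve by backward induction. Given q_J, the follower Bastion maximises π_B = (64 - q_J - q_B)q_B - 11q_B.
Follower FOC: 53 - q_J - 2q_B = 0, so q_B(q_J) = (53 - q_J)/2.
Juno substitutes q_B(q_J) into its own profit: π_J = q_J(64 - q_J - (53 - q_J)/2) - 11q_J = (75/2 - (1/2)q_J)q_J - 11q_J.
Leader FOC: 53/2 - q_J = 0, so q_J = 53/2.
Then q_B = (53 - 53/2)/2 = 53/4.
Price P = 64 - 159/4 = 97/4.
Juno's profit: (97/4 - 11)·(53/2) = 351.1250.

351.13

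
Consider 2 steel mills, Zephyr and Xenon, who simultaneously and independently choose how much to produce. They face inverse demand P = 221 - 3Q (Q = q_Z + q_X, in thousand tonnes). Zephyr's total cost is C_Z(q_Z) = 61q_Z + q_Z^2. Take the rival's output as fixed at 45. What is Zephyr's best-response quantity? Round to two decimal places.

With the rival's output fixed at 45, Zephyr's profit is π_Z = (221 - 3·45 - 3q_Z)q_Z - (61q_Z + q_Z²) = (86 - 3q_Z)q_Z - (61q_Z + q_Z²).
∂π_Z/∂q_Z = 25 - 8q_Z = 0, so q_Z = 25/8.

3.13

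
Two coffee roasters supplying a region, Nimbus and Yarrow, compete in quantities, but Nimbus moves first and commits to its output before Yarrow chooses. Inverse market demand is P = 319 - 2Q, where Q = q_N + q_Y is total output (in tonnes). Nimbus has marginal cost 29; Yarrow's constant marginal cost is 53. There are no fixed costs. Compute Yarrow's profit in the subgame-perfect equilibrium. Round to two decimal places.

Solve by backward induction. Given q_N, the follower Yarrow maximises π_Y = (319 - 2q_N - 2q_Y)q_Y - 53q_Y.
∂π_Y/∂q_Y = 266 - 2q_N - 4q_Y = 0 gives the reaction function q_Y = (266 - 2q_N)/4.
The leader anticipates this reaction. Substituting into P = 319 - 2Q gives P = 186 - q_N, so π_N = (186 - q_N)q_N - 29q_N.
Leader FOC: 157 - 2q_N = 0, so q_N = 157/2.
Then q_Y = (266 - 2·(157/2))/4 = 109/4.
Price P = 319 - 2·(423/4) = 215/2.
Yarrow's profit: (215/2 - 53)·(109/4) = 1485.1250.

1485.13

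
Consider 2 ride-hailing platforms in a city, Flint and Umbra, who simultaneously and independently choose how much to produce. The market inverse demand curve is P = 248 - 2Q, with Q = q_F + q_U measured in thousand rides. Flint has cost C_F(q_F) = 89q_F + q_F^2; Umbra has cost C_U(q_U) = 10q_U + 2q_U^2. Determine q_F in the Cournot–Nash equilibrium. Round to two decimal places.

Flint's profit: π_F = (248 - 2Q)q_F - (89q_F + q_F²). Setting ∂π_F/∂q_F = 0: 159 - 6q_F - 2(q_U) = 0.
Umbra's first-order condition: 238 - 8q_U - 2(q_F) = 0.
Rearranging gives the reaction functions q_F = (159 - 2q_U)/6 and q_U = (238 - 2q_F)/8.
Solving the pair: q_F = 199/11, q_U = 555/22.

18.09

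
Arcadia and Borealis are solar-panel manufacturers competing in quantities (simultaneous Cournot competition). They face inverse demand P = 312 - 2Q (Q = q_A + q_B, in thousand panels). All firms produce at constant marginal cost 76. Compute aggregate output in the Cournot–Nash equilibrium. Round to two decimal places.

Each firm earns π_i = (312 - 2Q)q_i - 76q_i.
Setting ∂π_i/∂q_i = 0 with rivals' quantities fixed: 236 - 4q_i - 2q_j = 0.
By symmetry each firm produces the same amount; substituting q_j = q_i yields q_i = 236/6 = 118/3.
Total output Q = 118/3 + 118/3 = 236/3.

78.67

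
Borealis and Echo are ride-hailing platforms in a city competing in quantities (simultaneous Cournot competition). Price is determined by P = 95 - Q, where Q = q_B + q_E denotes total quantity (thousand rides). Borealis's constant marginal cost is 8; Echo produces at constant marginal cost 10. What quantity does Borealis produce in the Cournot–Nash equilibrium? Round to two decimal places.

29.67

Borealis's profit: π_B = (95 - Q)q_B - (8q_B). Setting ∂π_B/∂q_B = 0: 87 - 2q_B - (q_E) = 0.
Echo's first-order condition: 85 - 2q_E - (q_B) = 0.
So q_B = (87 - q_E)/2 and q_E = (85 - q_B)/2.
Substituting one into the other gives q_B = 89/3 and q_E = 83/3.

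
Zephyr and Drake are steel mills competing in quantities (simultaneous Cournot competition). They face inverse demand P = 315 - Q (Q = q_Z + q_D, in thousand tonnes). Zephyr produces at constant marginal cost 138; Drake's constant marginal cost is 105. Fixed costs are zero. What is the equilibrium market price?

186

Zephyr's profit: π_Z = (315 - Q)q_Z - (138q_Z). Setting ∂π_Z/∂q_Z = 0: 177 - 2q_Z - (q_D) = 0.
Drake's profit: π_D = (315 - Q)q_D - (105q_D). Setting ∂π_D/∂q_D = 0: 210 - 2q_D - (q_Z) = 0.
Best responses: q_Z = (177 - q_D)/2, q_D = (210 - q_Z)/2.
Solving the pair: q_Z = 48, q_D = 81.
Total output Q = 129, so price P = 315 - 129 = 186.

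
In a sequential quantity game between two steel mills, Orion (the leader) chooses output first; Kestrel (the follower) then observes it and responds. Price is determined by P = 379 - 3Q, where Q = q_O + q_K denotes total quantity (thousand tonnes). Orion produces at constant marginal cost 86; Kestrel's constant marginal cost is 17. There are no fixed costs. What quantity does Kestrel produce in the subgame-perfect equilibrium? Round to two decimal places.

The follower Kestrel best-responds to any q_O: π_K = (379 - 3Q)q_K - 17q_K.
Follower FOC: 362 - 3q_O - 6q_K = 0, so q_K(q_O) = (362 - 3q_O)/6.
The leader anticipates this reaction. Substituting into P = 379 - 3Q gives P = 198 - (3/2)q_O, so π_O = (198 - (3/2)q_O)q_O - 86q_O.
Leader FOC: 112 - 3q_O = 0, so q_O = 112/3.
Then q_K = (362 - 3·(112/3))/6 = 125/3.

41.67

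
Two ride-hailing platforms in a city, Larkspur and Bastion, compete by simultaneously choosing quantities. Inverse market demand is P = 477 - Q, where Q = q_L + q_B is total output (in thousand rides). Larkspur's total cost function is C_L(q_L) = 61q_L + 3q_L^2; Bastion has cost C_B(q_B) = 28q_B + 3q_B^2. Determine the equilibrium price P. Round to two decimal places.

380.89

Larkspur's profit: π_L = (477 - Q)q_L - (61q_L + 3q_L²). Setting ∂π_L/∂q_L = 0: 416 - 8q_L - (q_B) = 0.
Bastion's first-order condition: 449 - 8q_B - (q_L) = 0.
So q_L = (416 - q_B)/8 and q_B = (449 - q_L)/8.
Solving the pair: q_L = 45.6984, q_B = 50.4127.
Total output Q = 865/9, so price P = 477 - 865/9 = 380.8889.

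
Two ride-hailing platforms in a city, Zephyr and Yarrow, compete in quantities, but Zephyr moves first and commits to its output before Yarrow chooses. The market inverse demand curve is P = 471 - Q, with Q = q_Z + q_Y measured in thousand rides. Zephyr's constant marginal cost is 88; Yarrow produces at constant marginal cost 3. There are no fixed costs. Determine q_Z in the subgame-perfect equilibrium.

149

Solve by backward induction. Given q_Z, the follower Yarrow maximises π_Y = (471 - q_Z - q_Y)q_Y - 3q_Y.
Setting the follower's marginal profit to zero, 468 - q_Z - 2q_Y = 0, i.e. q_Y = (468 - q_Z)/2.
The leader anticipates this reaction. Substituting into P = 471 - Q gives P = 237 - (1/2)q_Z, so π_Z = (237 - (1/2)q_Z)q_Z - 88q_Z.
The leader's first-order condition 149 - q_Z = 0 yields q_Z = 149.
Then q_Y = (468 - 149)/2 = 319/2.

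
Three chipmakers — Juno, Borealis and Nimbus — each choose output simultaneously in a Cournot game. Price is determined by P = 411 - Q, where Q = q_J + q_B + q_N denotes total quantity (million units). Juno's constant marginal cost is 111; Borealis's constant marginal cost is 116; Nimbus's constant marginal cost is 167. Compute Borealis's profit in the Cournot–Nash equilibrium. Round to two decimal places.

Juno's profit: π_J = (411 - Q)q_J - (111q_J). Setting ∂π_J/∂q_J = 0: 300 - 2q_J - (q_B + q_N) = 0.
Borealis's first-order condition: 295 - 2q_B - (q_J + q_N) = 0.
Nimbus's profit: π_N = (411 - Q)q_N - (167q_N). Setting ∂π_N/∂q_N = 0: 244 - 2q_N - (q_J + q_B) = 0.
Adding the 3 first-order conditions: 839 − 4Q = 0, so Q = 839/4.
Back-substituting: q_J = (300 − 839/4) = 361/4, q_B = (295 − 839/4) = 341/4, q_N = (244 − 839/4) = 137/4.
Price P = 411 - 839/4 = 805/4.
Borealis's profit: (805/4 - 116)·(341/4) = 7267.5625.

7267.56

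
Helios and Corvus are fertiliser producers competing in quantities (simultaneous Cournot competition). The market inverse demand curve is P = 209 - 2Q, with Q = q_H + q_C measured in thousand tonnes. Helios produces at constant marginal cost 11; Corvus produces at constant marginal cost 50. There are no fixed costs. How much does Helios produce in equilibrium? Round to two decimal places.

Helios's profit: π_H = (209 - 2Q)q_H - (11q_H). Setting ∂π_H/∂q_H = 0: 198 - 4q_H - 2(q_C) = 0.
Corvus's first-order condition: 159 - 4q_C - 2(q_H) = 0.
Rearranging gives the reaction functions q_H = (198 - 2q_C)/4 and q_C = (159 - 2q_H)/4.
Solving the pair: q_H = 79/2, q_C = 20.

39.50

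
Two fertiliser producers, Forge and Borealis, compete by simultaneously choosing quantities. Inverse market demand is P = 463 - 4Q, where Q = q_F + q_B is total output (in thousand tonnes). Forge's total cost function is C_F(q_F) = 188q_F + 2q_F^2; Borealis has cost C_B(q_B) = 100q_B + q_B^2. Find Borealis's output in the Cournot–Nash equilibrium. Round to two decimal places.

31.31

Forge's profit: π_F = (463 - 4Q)q_F - (188q_F + 2q_F²). Setting ∂π_F/∂q_F = 0: 275 - 12q_F - 4(q_B) = 0.
Borealis's profit: π_B = (463 - 4Q)q_B - (100q_B + q_B²). Setting ∂π_B/∂q_B = 0: 363 - 10q_B - 4(q_F) = 0.
Best responses: q_F = (275 - 4q_B)/12, q_B = (363 - 4q_F)/10.
Substituting one into the other gives q_F = 649/52 and q_B = 407/13.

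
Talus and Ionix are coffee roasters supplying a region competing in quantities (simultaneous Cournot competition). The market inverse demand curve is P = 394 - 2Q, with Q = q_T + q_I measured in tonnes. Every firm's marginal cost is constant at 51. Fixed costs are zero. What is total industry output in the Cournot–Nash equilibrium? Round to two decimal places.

114.33

Each firm earns π_i = (394 - 2Q)q_i - 51q_i.
Setting ∂π_i/∂q_i = 0 with rivals' quantities fixed: 343 - 4q_i - 2q_j = 0.
By symmetry each firm produces the same amount; substituting q_j = q_i yields q_i = 343/6.
Total output Q = 343/6 + 343/6 = 343/3.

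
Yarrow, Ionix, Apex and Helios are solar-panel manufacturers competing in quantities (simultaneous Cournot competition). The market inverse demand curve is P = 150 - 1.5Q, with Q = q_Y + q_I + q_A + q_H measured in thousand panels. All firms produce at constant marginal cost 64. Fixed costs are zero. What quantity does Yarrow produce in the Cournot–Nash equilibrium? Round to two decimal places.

Each firm earns π_i = (150 - 1.5Q)q_i - 64q_i.
First-order condition (treating rivals' output as given): 86 - 3q_i - (3/2)·Σ_{j≠i} q_j = 0.
By symmetry each firm produces the same amount; substituting Σ_{j≠i} q_j = 3q_i yields q_i = 86/(15/2) = 172/15.

11.47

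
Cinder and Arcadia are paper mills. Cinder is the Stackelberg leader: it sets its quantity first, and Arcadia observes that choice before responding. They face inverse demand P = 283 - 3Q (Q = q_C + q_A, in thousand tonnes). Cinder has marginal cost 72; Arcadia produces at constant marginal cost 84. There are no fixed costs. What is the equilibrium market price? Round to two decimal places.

Solve by backward induction. Given q_C, the follower Arcadia maximises π_A = (283 - 3q_C - 3q_A)q_A - 84q_A.
∂π_A/∂q_A = 199 - 3q_C - 6q_A = 0 gives the reaction function q_A = (199 - 3q_C)/6.
Cinder substitutes q_A(q_C) into its own profit: π_C = q_C(283 - 3q_C - (199 - 3q_C)/2) - 72q_C = (367/2 - (3/2)q_C)q_C - 72q_C.
Maximising: ∂π_C/∂q_C = 223/2 - 3q_C = 0, giving q_C = 223/6.
Then q_A = (199 - 3·(223/6))/6 = 175/12.
Total output Q = 207/4, so price P = 283 - 3·(207/4) = 511/4.

127.75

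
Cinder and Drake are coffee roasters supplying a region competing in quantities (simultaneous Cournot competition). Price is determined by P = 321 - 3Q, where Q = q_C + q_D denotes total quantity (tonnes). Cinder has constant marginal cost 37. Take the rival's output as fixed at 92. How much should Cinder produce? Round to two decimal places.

With the rival's output fixed at 92, Cinder's profit is π_C = (321 - 3·92 - 3q_C)q_C - (37q_C) = (45 - 3q_C)q_C - (37q_C).
∂π_C/∂q_C = 8 - 6q_C = 0, so q_C = 4/3.

1.33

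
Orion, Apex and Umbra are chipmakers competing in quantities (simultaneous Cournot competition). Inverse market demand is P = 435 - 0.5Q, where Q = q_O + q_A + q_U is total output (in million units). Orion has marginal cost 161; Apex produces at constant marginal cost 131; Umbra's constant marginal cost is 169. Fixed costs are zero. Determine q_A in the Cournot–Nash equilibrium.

186

Orion's profit: π_O = (435 - 0.5Q)q_O - (161q_O). Setting ∂π_O/∂q_O = 0: 274 - q_O - (1/2)(q_A + q_U) = 0.
Apex's profit: π_A = (435 - 0.5Q)q_A - (131q_A). Setting ∂π_A/∂q_A = 0: 304 - q_A - (1/2)(q_O + q_U) = 0.
Umbra's profit: π_U = (435 - 0.5Q)q_U - (169q_U). Setting ∂π_U/∂q_U = 0: 266 - q_U - (1/2)(q_O + q_A) = 0.
Adding the 3 conditions: 844 − Q − Q = 0, i.e. Q = 422.
Back-substituting: q_O = (274 − 211)/(1/2) = 126, q_A = (304 − 211)/(1/2) = 186, q_U = (266 − 211)/(1/2) = 110.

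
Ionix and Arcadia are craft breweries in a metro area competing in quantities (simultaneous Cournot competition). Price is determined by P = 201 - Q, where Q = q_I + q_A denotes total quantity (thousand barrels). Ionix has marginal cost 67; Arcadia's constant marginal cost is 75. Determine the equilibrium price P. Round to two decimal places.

114.33

Ionix's profit: π_I = (201 - Q)q_I - (67q_I). Setting ∂π_I/∂q_I = 0: 134 - 2q_I - (q_A) = 0.
Arcadia's profit: π_A = (201 - Q)q_A - (75q_A). Setting ∂π_A/∂q_A = 0: 126 - 2q_A - (q_I) = 0.
Rearranging gives the reaction functions q_I = (134 - q_A)/2 and q_A = (126 - q_I)/2.
Solving the pair: q_I = 142/3, q_A = 118/3.
Total output Q = 260/3, so price P = 201 - 260/3 = 343/3.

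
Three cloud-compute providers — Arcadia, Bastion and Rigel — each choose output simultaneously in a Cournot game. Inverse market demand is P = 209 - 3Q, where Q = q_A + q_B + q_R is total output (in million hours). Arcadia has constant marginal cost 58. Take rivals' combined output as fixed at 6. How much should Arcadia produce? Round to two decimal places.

With rivals' combined output fixed at 6, Arcadia's profit is π_A = (209 - 3·6 - 3q_A)q_A - (58q_A) = (191 - 3q_A)q_A - (58q_A).
∂π_A/∂q_A = 133 - 6q_A = 0, so q_A = 133/6.

22.17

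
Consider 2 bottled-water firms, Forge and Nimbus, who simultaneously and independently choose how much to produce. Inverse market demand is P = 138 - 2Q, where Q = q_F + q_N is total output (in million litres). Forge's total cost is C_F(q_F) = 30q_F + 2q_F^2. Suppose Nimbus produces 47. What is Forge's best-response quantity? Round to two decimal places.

1.75

With the rival's output fixed at 47, Forge's profit is π_F = (138 - 2·47 - 2q_F)q_F - (30q_F + 2q_F²) = (44 - 2q_F)q_F - (30q_F + 2q_F²).
∂π_F/∂q_F = 14 - 8q_F = 0, so q_F = 7/4.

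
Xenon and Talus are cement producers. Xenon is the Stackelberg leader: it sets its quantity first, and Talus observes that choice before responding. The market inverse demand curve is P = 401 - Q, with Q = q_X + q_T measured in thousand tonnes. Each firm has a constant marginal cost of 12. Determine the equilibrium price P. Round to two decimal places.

109.25

Solve by backward induction. Given q_X, the follower Talus maximises π_T = (401 - q_X - q_T)q_T - 12q_T.
Setting the follower's marginal profit to zero, 389 - q_X - 2q_T = 0, i.e. q_T = (389 - q_X)/2.
The leader anticipates this reaction. Substituting into P = 401 - Q gives P = 413/2 - (1/2)q_X, so π_X = (413/2 - (1/2)q_X)q_X - 12q_X.
The leader's first-order condition 389/2 - q_X = 0 yields q_X = 389/2.
Then q_T = (389 - 389/2)/2 = 389/4.
Total output Q = 1167/4, so price P = 401 - 1167/4 = 437/4.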